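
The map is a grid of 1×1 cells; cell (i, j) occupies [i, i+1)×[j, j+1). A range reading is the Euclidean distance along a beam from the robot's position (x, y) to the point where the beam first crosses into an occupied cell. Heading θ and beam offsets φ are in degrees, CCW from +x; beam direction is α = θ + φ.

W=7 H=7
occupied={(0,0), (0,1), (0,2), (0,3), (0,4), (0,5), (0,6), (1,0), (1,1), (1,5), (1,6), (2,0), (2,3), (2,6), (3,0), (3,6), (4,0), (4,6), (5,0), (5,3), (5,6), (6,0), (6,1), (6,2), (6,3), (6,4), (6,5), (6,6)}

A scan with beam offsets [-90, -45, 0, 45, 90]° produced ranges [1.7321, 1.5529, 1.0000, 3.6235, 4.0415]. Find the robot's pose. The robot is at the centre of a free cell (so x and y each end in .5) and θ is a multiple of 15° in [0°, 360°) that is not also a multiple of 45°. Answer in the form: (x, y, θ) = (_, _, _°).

(x, y, θ) = (4.5, 2.5, 30°)

Enumerate (i+0.5, j+0.5, θ) over the 21 free cells and 16 admissible headings. For each, cast all 5 beams and compare to the given ranges.
  (3.5, 4.5, 255°): beam 1 = 1.9319 ≠ 1.7321 ✗
  (3.5, 1.5, 60°): beam 1 = 1.0000 ≠ 1.7321 ✗
  (1.5, 2.5, 345°): beam 1 = 0.5176 ≠ 1.7321 ✗
  (2.5, 2.5, 345°): beam 1 = 1.5529 ≠ 1.7321 ✗
  …
  (4.5, 2.5, 30°): r_1=1.7321, r_2=1.5529, r_3=1.0000, r_4=3.6235, r_5=4.0415 — all match ✓
Only this pose fits every beam.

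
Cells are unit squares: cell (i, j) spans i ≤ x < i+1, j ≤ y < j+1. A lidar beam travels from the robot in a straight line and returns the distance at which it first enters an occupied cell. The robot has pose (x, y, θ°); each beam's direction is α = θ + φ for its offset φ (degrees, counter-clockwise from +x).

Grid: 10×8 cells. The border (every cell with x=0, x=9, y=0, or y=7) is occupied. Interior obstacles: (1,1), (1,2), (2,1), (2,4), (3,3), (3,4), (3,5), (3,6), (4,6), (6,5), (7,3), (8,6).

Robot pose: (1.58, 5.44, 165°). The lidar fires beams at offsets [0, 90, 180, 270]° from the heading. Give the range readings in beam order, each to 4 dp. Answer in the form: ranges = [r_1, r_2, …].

beam 1: φ=0°, α=165°
  d=(-0.9659,0.2588)  start (1,5)  tX=0.6005 tY=2.1637  stride 1/|dx|=1.0353 1/|dy|=3.8637
    cross x-line → (0,5), t=0.6005 (wall)
  → r_1 = 0.6005
beam 2: φ=90°, α=255°
  d=(-0.2588,-0.9659)  start (1,5)  tX=2.2409 tY=0.4555  stride 1/|dx|=3.8637 1/|dy|=1.0353
    cross y-line → (1,4), t=0.4555
    cross y-line → (1,3), t=1.4908
    cross x-line → (0,3), t=2.2409 (wall)
  → r_2 = 2.2409
beam 3: φ=180°, α=345°
  d=(0.9659,-0.2588)  start (1,5)  tX=0.4348 tY=1.7000  stride 1/|dx|=1.0353 1/|dy|=3.8637
    cross x-line → (2,5), t=0.4348
    cross x-line → (3,5), t=1.4701 (wall)
  → r_3 = 1.4701
beam 4: φ=270°, α=75°
  d=(0.2588,0.9659)  start (1,5)  tX=1.6228 tY=0.5798  stride 1/|dx|=3.8637 1/|dy|=1.0353
    cross y-line → (1,6), t=0.5798
    cross y-line → (1,7), t=1.6150 (wall)
  → r_4 = 1.6150

ranges = [0.6005, 2.2409, 1.4701, 1.6150]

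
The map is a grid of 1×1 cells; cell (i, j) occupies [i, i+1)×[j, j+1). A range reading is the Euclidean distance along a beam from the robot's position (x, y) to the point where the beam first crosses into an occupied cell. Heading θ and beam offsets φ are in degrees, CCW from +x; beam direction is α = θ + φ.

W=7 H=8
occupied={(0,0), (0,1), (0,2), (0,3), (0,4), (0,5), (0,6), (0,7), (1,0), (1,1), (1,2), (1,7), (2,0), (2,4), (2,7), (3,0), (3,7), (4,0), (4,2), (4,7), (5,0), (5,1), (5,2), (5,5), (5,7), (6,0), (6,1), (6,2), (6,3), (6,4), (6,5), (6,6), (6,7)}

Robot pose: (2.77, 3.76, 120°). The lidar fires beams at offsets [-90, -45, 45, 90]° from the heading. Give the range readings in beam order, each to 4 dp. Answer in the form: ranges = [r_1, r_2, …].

ranges = [2.5750, 0.2485, 1.8324, 1.5200]

beam 1: φ=-90°, α=30°
  d=(0.8660,0.5000)  start (2,3)  tX=0.2656 tY=0.4800  stride 1/|dx|=1.1547 1/|dy|=2.0000
    cross x-line → (3,3), t=0.2656
    cross y-line → (3,4), t=0.4800
    cross x-line → (4,4), t=1.4203
    cross y-line → (4,5), t=2.4800
    cross x-line → (5,5), t=2.5750 (wall)
  → r_1 = 2.5750
beam 2: φ=-45°, α=75°
  d=(0.2588,0.9659)  start (2,3)  tX=0.8887 tY=0.2485  stride 1/|dx|=3.8637 1/|dy|=1.0353
    cross y-line → (2,4), t=0.2485 (wall)
  → r_2 = 0.2485
beam 3: φ=45°, α=165°
  d=(-0.9659,0.2588)  start (2,3)  tX=0.7972 tY=0.9273  stride 1/|dx|=1.0353 1/|dy|=3.8637
    cross x-line → (1,3), t=0.7972
    cross y-line → (1,4), t=0.9273
    cross x-line → (0,4), t=1.8324 (wall)
  → r_3 = 1.8324
beam 4: φ=90°, α=210°
  d=(-0.8660,-0.5000)  start (2,3)  tX=0.8891 tY=1.5200  stride 1/|dx|=1.1547 1/|dy|=2.0000
    cross x-line → (1,3), t=0.8891
    cross y-line → (1,2), t=1.5200 (wall)
  → r_4 = 1.5200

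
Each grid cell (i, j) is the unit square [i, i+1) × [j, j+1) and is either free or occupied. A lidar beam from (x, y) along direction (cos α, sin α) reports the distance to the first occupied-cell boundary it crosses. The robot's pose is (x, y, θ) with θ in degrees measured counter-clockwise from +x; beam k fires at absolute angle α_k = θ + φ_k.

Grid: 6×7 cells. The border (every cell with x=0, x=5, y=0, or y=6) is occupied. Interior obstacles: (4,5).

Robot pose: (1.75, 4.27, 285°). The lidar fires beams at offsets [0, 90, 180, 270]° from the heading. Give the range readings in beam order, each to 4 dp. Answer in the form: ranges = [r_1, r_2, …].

beam 1: φ=0°, α=285°
  dir = (cos 285°, sin 285°) = (0.2588, -0.9659); from cell (1,4)
  next x-line at t=0.9659, next y-line at t=0.2795; Δt_x=3.8637, Δt_y=1.0353
    y: enter (1,3) at t=0.2795
    x: enter (2,3) at t=0.9659
    y: enter (2,2) at t=1.3148
    y: enter (2,1) at t=2.3501
    y: enter (2,0) at t=3.3854 ← occupied
  → r_1 = 3.3854
beam 2: φ=90°, α=15°
  dir = (cos 15°, sin 15°) = (0.9659, 0.2588); from cell (1,4)
  next x-line at t=0.2588, next y-line at t=2.8205; Δt_x=1.0353, Δt_y=3.8637
    x: enter (2,4) at t=0.2588
    x: enter (3,4) at t=1.2941
    x: enter (4,4) at t=2.3294
    y: enter (4,5) at t=2.8205 ← occupied
  → r_2 = 2.8205
beam 3: φ=180°, α=105°
  dir = (cos 105°, sin 105°) = (-0.2588, 0.9659); from cell (1,4)
  next x-line at t=2.8978, next y-line at t=0.7558; Δt_x=3.8637, Δt_y=1.0353
    y: enter (1,5) at t=0.7558
    y: enter (1,6) at t=1.7910 ← occupied
  → r_3 = 1.7910
beam 4: φ=270°, α=195°
  dir = (cos 195°, sin 195°) = (-0.9659, -0.2588); from cell (1,4)
  next x-line at t=0.7765, next y-line at t=1.0432; Δt_x=1.0353, Δt_y=3.8637
    x: enter (0,4) at t=0.7765 ← occupied
  → r_4 = 0.7765

ranges = [3.3854, 2.8205, 1.7910, 0.7765]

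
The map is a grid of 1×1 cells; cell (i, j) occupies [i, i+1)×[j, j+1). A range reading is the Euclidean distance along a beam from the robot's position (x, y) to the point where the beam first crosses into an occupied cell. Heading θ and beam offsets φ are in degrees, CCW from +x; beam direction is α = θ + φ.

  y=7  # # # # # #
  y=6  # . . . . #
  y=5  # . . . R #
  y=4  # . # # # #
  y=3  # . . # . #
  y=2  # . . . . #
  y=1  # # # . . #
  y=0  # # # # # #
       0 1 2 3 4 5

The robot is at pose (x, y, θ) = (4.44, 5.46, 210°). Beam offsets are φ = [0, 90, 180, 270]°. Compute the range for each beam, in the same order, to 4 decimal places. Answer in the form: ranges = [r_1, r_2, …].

beam 1: φ=0°, α=210°
  dir = (cos 210°, sin 210°) = (-0.8660, -0.5000); from cell (4,5)
  next x-line at t=0.5081, next y-line at t=0.9200; Δt_x=1.1547, Δt_y=2.0000
    x: enter (3,5) at t=0.5081
    y: enter (3,4) at t=0.9200 ← occupied
  → r_1 = 0.9200
beam 2: φ=90°, α=300°
  dir = (cos 300°, sin 300°) = (0.5000, -0.8660); from cell (4,5)
  next x-line at t=1.1200, next y-line at t=0.5312; Δt_x=2.0000, Δt_y=1.1547
    y: enter (4,4) at t=0.5312 ← occupied
  → r_2 = 0.5312
beam 3: φ=180°, α=30°
  dir = (cos 30°, sin 30°) = (0.8660, 0.5000); from cell (4,5)
  next x-line at t=0.6466, next y-line at t=1.0800; Δt_x=1.1547, Δt_y=2.0000
    x: enter (5,5) at t=0.6466 ← occupied
  → r_3 = 0.6466
beam 4: φ=270°, α=120°
  dir = (cos 120°, sin 120°) = (-0.5000, 0.8660); from cell (4,5)
  next x-line at t=0.8800, next y-line at t=0.6235; Δt_x=2.0000, Δt_y=1.1547
    y: enter (4,6) at t=0.6235
    x: enter (3,6) at t=0.8800
    y: enter (3,7) at t=1.7782 ← occupied
  → r_4 = 1.7782

ranges = [0.9200, 0.5312, 0.6466, 1.7782]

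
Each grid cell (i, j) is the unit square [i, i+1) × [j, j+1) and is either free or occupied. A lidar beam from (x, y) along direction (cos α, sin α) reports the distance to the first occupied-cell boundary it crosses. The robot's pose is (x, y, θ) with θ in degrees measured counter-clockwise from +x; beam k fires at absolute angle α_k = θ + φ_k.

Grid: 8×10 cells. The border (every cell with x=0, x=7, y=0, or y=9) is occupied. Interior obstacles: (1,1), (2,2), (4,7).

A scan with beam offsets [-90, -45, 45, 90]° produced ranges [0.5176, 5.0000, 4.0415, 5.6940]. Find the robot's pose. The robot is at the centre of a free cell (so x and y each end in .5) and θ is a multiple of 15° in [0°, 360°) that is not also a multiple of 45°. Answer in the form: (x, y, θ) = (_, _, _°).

The pose lattice has 45·16 = 720 candidates. Test each by forward raycasting.
  (4.5, 4.5, 105°): beam 1 = 2.5882 ≠ 0.5176 ✗
  (3.5, 5.5, 210°): beam 1 = 4.0415 ≠ 0.5176 ✗
  (4.5, 8.5, 120°): beam 1 = 1.0000 ≠ 0.5176 ✗
  (1.5, 6.5, 240°): beam 1 = 0.5774 ≠ 0.5176 ✗
  (4.5, 5.5, 300°): beam 1 = 4.0415 ≠ 0.5176 ✗
  …
  (2.5, 3.5, 15°): r_1=0.5176, r_2=5.0000, r_3=4.0415, r_4=5.6940 — all match ✓
Only this pose fits every beam.

(x, y, θ) = (2.5, 3.5, 15°)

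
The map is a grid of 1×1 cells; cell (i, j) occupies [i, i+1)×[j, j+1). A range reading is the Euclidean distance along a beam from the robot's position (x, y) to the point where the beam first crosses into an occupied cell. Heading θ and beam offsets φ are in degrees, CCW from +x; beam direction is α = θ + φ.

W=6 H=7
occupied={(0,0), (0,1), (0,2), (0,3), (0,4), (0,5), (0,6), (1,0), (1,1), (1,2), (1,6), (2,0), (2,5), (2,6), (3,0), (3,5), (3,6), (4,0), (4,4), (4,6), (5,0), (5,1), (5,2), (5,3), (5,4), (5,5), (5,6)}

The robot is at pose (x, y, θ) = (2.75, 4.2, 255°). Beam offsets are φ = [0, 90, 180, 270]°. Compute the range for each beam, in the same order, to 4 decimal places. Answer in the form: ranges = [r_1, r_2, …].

beam 1: φ=0°, α=255°
  dir = (cos 255°, sin 255°) = (-0.2588, -0.9659); from cell (2,4)
  next x-line at t=2.8978, next y-line at t=0.2071; Δt_x=3.8637, Δt_y=1.0353
    y: enter (2,3) at t=0.2071
    y: enter (2,2) at t=1.2423
    y: enter (2,1) at t=2.2776
    x: enter (1,1) at t=2.8978 ← occupied
  → r_1 = 2.8978
beam 2: φ=90°, α=345°
  dir = (cos 345°, sin 345°) = (0.9659, -0.2588); from cell (2,4)
  next x-line at t=0.2588, next y-line at t=0.7727; Δt_x=1.0353, Δt_y=3.8637
    x: enter (3,4) at t=0.2588
    y: enter (3,3) at t=0.7727
    x: enter (4,3) at t=1.2941
    x: enter (5,3) at t=2.3294 ← occupied
  → r_2 = 2.3294
beam 3: φ=180°, α=75°
  dir = (cos 75°, sin 75°) = (0.2588, 0.9659); from cell (2,4)
  next x-line at t=0.9659, next y-line at t=0.8282; Δt_x=3.8637, Δt_y=1.0353
    y: enter (2,5) at t=0.8282 ← occupied
  → r_3 = 0.8282
beam 4: φ=270°, α=165°
  dir = (cos 165°, sin 165°) = (-0.9659, 0.2588); from cell (2,4)
  next x-line at t=0.7765, next y-line at t=3.0910; Δt_x=1.0353, Δt_y=3.8637
    x: enter (1,4) at t=0.7765
    x: enter (0,4) at t=1.8117 ← occupied
  → r_4 = 1.8117

ranges = [2.8978, 2.3294, 0.8282, 1.8117]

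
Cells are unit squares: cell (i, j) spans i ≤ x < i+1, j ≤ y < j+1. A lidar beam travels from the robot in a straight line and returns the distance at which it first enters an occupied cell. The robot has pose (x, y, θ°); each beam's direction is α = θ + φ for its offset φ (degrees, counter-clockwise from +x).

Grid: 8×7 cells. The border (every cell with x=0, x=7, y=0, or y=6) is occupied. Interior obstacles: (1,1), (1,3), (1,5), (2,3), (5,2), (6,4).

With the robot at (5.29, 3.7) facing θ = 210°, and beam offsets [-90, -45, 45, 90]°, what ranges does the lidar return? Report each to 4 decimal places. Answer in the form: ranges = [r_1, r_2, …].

beam 1: φ=-90°, α=120°
  d=(-0.5000,0.8660)  start (5,3)  tX=0.5800 tY=0.3464  stride 1/|dx|=2.0000 1/|dy|=1.1547
    cross y-line → (5,4), t=0.3464
    cross x-line → (4,4), t=0.5800
    cross y-line → (4,5), t=1.5011
    cross x-line → (3,5), t=2.5800
    cross y-line → (3,6), t=2.6558 (wall)
  → r_1 = 2.6558
beam 2: φ=-45°, α=165°
  d=(-0.9659,0.2588)  start (5,3)  tX=0.3002 tY=1.1591  stride 1/|dx|=1.0353 1/|dy|=3.8637
    cross x-line → (4,3), t=0.3002
    cross y-line → (4,4), t=1.1591
    cross x-line → (3,4), t=1.3355
    cross x-line → (2,4), t=2.3708
    cross x-line → (1,4), t=3.4061
    cross x-line → (0,4), t=4.4413 (wall)
  → r_2 = 4.4413
beam 3: φ=45°, α=255°
  d=(-0.2588,-0.9659)  start (5,3)  tX=1.1205 tY=0.7247  stride 1/|dx|=3.8637 1/|dy|=1.0353
    cross y-line → (5,2), t=0.7247 (wall)
  → r_3 = 0.7247
beam 4: φ=90°, α=300°
  d=(0.5000,-0.8660)  start (5,3)  tX=1.4200 tY=0.8083  stride 1/|dx|=2.0000 1/|dy|=1.1547
    cross y-line → (5,2), t=0.8083 (wall)
  → r_4 = 0.8083

ranges = [2.6558, 4.4413, 0.7247, 0.8083]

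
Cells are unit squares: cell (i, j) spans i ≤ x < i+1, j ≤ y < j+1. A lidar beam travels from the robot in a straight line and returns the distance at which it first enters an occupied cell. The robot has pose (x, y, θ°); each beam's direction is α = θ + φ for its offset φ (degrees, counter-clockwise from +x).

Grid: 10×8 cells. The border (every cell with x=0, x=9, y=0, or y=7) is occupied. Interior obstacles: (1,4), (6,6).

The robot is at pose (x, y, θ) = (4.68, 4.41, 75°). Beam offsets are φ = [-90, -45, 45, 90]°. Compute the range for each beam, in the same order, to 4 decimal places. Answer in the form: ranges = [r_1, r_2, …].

beam 1: φ=-90°, α=345°
  cosα=0.9659 sinα=-0.2588 | (4,4) | tMaxX 0.3313 tMaxY 1.5841 | tΔX 1.0353 tΔY 3.8637
    t=0.3313 [x] (5,4)
    t=1.3666 [x] (6,4)
    t=1.5841 [y] (6,3)
    t=2.4018 [x] (7,3)
    t=3.4371 [x] (8,3)
    t=4.4724 [x] (9,3) — stop
  → r_1 = 4.4724
beam 2: φ=-45°, α=30°
  cosα=0.8660 sinα=0.5000 | (4,4) | tMaxX 0.3695 tMaxY 1.1800 | tΔX 1.1547 tΔY 2.0000
    t=0.3695 [x] (5,4)
    t=1.1800 [y] (5,5)
    t=1.5242 [x] (6,5)
    t=2.6789 [x] (7,5)
    t=3.1800 [y] (7,6)
    t=3.8336 [x] (8,6)
    t=4.9883 [x] (9,6) — stop
  → r_2 = 4.9883
beam 3: φ=45°, α=120°
  cosα=-0.5000 sinα=0.8660 | (4,4) | tMaxX 1.3600 tMaxY 0.6813 | tΔX 2.0000 tΔY 1.1547
    t=0.6813 [y] (4,5)
    t=1.3600 [x] (3,5)
    t=1.8360 [y] (3,6)
    t=2.9907 [y] (3,7) — stop
  → r_3 = 2.9907
beam 4: φ=90°, α=165°
  cosα=-0.9659 sinα=0.2588 | (4,4) | tMaxX 0.7040 tMaxY 2.2796 | tΔX 1.0353 tΔY 3.8637
    t=0.7040 [x] (3,4)
    t=1.7393 [x] (2,4)
    t=2.2796 [y] (2,5)
    t=2.7745 [x] (1,5)
    t=3.8098 [x] (0,5) — stop
  → r_4 = 3.8098

ranges = [4.4724, 4.9883, 2.9907, 3.8098]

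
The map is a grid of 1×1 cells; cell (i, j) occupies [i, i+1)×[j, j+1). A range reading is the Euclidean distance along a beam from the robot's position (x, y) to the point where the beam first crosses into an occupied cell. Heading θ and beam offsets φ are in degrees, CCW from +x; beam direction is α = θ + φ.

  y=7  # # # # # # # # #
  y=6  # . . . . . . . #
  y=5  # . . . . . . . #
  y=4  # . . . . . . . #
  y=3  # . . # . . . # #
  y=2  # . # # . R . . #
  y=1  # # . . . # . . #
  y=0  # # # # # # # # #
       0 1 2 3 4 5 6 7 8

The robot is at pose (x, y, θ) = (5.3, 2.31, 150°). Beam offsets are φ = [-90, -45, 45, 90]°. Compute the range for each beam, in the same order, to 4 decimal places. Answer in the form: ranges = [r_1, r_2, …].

ranges = [5.4000, 4.8554, 3.4164, 0.3580]

beam 1: φ=-90°, α=60°
  dir = (cos 60°, sin 60°) = (0.5000, 0.8660); from cell (5,2)
  next x-line at t=1.4000, next y-line at t=0.7967; Δt_x=2.0000, Δt_y=1.1547
    y: enter (5,3) at t=0.7967
    x: enter (6,3) at t=1.4000
    y: enter (6,4) at t=1.9514
    y: enter (6,5) at t=3.1061
    x: enter (7,5) at t=3.4000
    y: enter (7,6) at t=4.2608
    x: enter (8,6) at t=5.4000 ← occupied
  → r_1 = 5.4000
beam 2: φ=-45°, α=105°
  dir = (cos 105°, sin 105°) = (-0.2588, 0.9659); from cell (5,2)
  next x-line at t=1.1591, next y-line at t=0.7143; Δt_x=3.8637, Δt_y=1.0353
    y: enter (5,3) at t=0.7143
    x: enter (4,3) at t=1.1591
    y: enter (4,4) at t=1.7496
    y: enter (4,5) at t=2.7849
    y: enter (4,6) at t=3.8202
    y: enter (4,7) at t=4.8554 ← occupied
  → r_2 = 4.8554
beam 3: φ=45°, α=195°
  dir = (cos 195°, sin 195°) = (-0.9659, -0.2588); from cell (5,2)
  next x-line at t=0.3106, next y-line at t=1.1977; Δt_x=1.0353, Δt_y=3.8637
    x: enter (4,2) at t=0.3106
    y: enter (4,1) at t=1.1977
    x: enter (3,1) at t=1.3459
    x: enter (2,1) at t=2.3811
    x: enter (1,1) at t=3.4164 ← occupied
  → r_3 = 3.4164
beam 4: φ=90°, α=240°
  dir = (cos 240°, sin 240°) = (-0.5000, -0.8660); from cell (5,2)
  next x-line at t=0.6000, next y-line at t=0.3580; Δt_x=2.0000, Δt_y=1.1547
    y: enter (5,1) at t=0.3580 ← occupied
  → r_4 = 0.3580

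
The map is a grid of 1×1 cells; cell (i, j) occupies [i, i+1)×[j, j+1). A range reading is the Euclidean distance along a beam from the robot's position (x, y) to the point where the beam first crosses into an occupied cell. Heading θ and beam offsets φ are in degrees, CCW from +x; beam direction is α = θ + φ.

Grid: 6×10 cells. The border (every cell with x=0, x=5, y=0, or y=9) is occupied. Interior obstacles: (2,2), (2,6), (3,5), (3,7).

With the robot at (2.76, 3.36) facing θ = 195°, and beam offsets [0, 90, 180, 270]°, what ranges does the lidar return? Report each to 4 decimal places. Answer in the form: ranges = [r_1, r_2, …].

beam 1: φ=0°, α=195°
  dir = (cos 195°, sin 195°) = (-0.9659, -0.2588); from cell (2,3)
  next x-line at t=0.7868, next y-line at t=1.3909; Δt_x=1.0353, Δt_y=3.8637
    x: enter (1,3) at t=0.7868
    y: enter (1,2) at t=1.3909
    x: enter (0,2) at t=1.8221 ← occupied
  → r_1 = 1.8221
beam 2: φ=90°, α=285°
  dir = (cos 285°, sin 285°) = (0.2588, -0.9659); from cell (2,3)
  next x-line at t=0.9273, next y-line at t=0.3727; Δt_x=3.8637, Δt_y=1.0353
    y: enter (2,2) at t=0.3727 ← occupied
  → r_2 = 0.3727
beam 3: φ=180°, α=15°
  dir = (cos 15°, sin 15°) = (0.9659, 0.2588); from cell (2,3)
  next x-line at t=0.2485, next y-line at t=2.4728; Δt_x=1.0353, Δt_y=3.8637
    x: enter (3,3) at t=0.2485
    x: enter (4,3) at t=1.2837
    x: enter (5,3) at t=2.3190 ← occupied
  → r_3 = 2.3190
beam 4: φ=270°, α=105°
  dir = (cos 105°, sin 105°) = (-0.2588, 0.9659); from cell (2,3)
  next x-line at t=2.9364, next y-line at t=0.6626; Δt_x=3.8637, Δt_y=1.0353
    y: enter (2,4) at t=0.6626
    y: enter (2,5) at t=1.6979
    y: enter (2,6) at t=2.7331 ← occupied
  → r_4 = 2.7331

ranges = [1.8221, 0.3727, 2.3190, 2.7331]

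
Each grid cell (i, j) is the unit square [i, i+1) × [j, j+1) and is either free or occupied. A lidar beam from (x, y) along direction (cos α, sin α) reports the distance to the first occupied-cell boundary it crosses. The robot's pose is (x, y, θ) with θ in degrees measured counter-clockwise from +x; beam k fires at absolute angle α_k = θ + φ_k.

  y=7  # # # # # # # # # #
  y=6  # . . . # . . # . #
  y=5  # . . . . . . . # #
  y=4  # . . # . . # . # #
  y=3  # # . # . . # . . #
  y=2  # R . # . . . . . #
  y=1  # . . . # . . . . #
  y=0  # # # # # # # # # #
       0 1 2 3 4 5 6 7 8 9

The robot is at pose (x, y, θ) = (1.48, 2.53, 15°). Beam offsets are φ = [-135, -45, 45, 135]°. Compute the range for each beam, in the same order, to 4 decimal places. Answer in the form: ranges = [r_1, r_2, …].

beam 1: φ=-135°, α=240°
  cosα=-0.5000 sinα=-0.8660 | (1,2) | tMaxX 0.9600 tMaxY 0.6120 | tΔX 2.0000 tΔY 1.1547
    t=0.6120 [y] (1,1)
    t=0.9600 [x] (0,1) — stop
  → r_1 = 0.9600
beam 2: φ=-45°, α=330°
  cosα=0.8660 sinα=-0.5000 | (1,2) | tMaxX 0.6004 tMaxY 1.0600 | tΔX 1.1547 tΔY 2.0000
    t=0.6004 [x] (2,2)
    t=1.0600 [y] (2,1)
    t=1.7551 [x] (3,1)
    t=2.9098 [x] (4,1) — stop
  → r_2 = 2.9098
beam 3: φ=45°, α=60°
  cosα=0.5000 sinα=0.8660 | (1,2) | tMaxX 1.0400 tMaxY 0.5427 | tΔX 2.0000 tΔY 1.1547
    t=0.5427 [y] (1,3) — stop
  → r_3 = 0.5427
beam 4: φ=135°, α=150°
  cosα=-0.8660 sinα=0.5000 | (1,2) | tMaxX 0.5543 tMaxY 0.9400 | tΔX 1.1547 tΔY 2.0000
    t=0.5543 [x] (0,2) — stop
  → r_4 = 0.5543

ranges = [0.9600, 2.9098, 0.5427, 0.5543]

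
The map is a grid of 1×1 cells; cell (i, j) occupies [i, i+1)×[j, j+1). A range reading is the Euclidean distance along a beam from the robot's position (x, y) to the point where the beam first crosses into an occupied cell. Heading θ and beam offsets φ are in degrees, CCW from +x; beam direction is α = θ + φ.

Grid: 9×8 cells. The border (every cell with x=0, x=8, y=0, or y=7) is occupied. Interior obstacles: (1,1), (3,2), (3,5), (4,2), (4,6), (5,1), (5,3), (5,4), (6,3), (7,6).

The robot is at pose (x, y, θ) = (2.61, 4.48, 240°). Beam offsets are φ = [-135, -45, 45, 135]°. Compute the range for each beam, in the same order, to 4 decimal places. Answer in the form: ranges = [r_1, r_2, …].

ranges = [2.6089, 1.6668, 1.5322, 5.5801]

beam 1: φ=-135°, α=105°
  direction (-0.2588, 0.9659); cell (2,4); t to first gridline: x 2.3569, y 0.5383 (then +3.8637 / +1.0353)
    (2,5) via y @ 0.5383
    (2,6) via y @ 1.5736
    (1,6) via x @ 2.3569
    (1,7) via y @ 2.6089  # hit
  → r_1 = 2.6089
beam 2: φ=-45°, α=195°
  direction (-0.9659, -0.2588); cell (2,4); t to first gridline: x 0.6315, y 1.8546 (then +1.0353 / +3.8637)
    (1,4) via x @ 0.6315
    (0,4) via x @ 1.6668  # hit
  → r_2 = 1.6668
beam 3: φ=45°, α=285°
  direction (0.2588, -0.9659); cell (2,4); t to first gridline: x 1.5068, y 0.4969 (then +3.8637 / +1.0353)
    (2,3) via y @ 0.4969
    (3,3) via x @ 1.5068
    (3,2) via y @ 1.5322  # hit
  → r_3 = 1.5322
beam 4: φ=135°, α=15°
  direction (0.9659, 0.2588); cell (2,4); t to first gridline: x 0.4038, y 2.0091 (then +1.0353 / +3.8637)
    (3,4) via x @ 0.4038
    (4,4) via x @ 1.4390
    (4,5) via y @ 2.0091
    (5,5) via x @ 2.4743
    (6,5) via x @ 3.5096
    (7,5) via x @ 4.5449
    (8,5) via x @ 5.5801  # hit
  → r_4 = 5.5801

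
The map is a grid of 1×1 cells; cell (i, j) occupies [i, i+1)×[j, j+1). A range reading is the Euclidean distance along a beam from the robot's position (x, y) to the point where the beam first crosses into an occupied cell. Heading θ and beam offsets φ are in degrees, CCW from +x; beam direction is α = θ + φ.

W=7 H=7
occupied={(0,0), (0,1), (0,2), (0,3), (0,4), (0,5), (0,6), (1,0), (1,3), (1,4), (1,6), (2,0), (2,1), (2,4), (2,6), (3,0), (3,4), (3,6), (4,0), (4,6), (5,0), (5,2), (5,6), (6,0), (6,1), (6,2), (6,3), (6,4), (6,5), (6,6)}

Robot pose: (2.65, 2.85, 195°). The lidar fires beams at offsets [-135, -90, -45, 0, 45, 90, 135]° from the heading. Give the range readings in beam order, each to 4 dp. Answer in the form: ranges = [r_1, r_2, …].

ranges = [1.3279, 1.1906, 0.7506, 1.7082, 0.9815, 0.8800, 3.7000]

beam 1: φ=-135°, α=60°
  dir = (cos 60°, sin 60°) = (0.5000, 0.8660); from cell (2,2)
  next x-line at t=0.7000, next y-line at t=0.1732; Δt_x=2.0000, Δt_y=1.1547
    y: enter (2,3) at t=0.1732
    x: enter (3,3) at t=0.7000
    y: enter (3,4) at t=1.3279 ← occupied
  → r_1 = 1.3279
beam 2: φ=-90°, α=105°
  dir = (cos 105°, sin 105°) = (-0.2588, 0.9659); from cell (2,2)
  next x-line at t=2.5114, next y-line at t=0.1553; Δt_x=3.8637, Δt_y=1.0353
    y: enter (2,3) at t=0.1553
    y: enter (2,4) at t=1.1906 ← occupied
  → r_2 = 1.1906
beam 3: φ=-45°, α=150°
  dir = (cos 150°, sin 150°) = (-0.8660, 0.5000); from cell (2,2)
  next x-line at t=0.7506, next y-line at t=0.3000; Δt_x=1.1547, Δt_y=2.0000
    y: enter (2,3) at t=0.3000
    x: enter (1,3) at t=0.7506 ← occupied
  → r_3 = 0.7506
beam 4: φ=0°, α=195°
  dir = (cos 195°, sin 195°) = (-0.9659, -0.2588); from cell (2,2)
  next x-line at t=0.6729, next y-line at t=3.2841; Δt_x=1.0353, Δt_y=3.8637
    x: enter (1,2) at t=0.6729
    x: enter (0,2) at t=1.7082 ← occupied
  → r_4 = 1.7082
beam 5: φ=45°, α=240°
  dir = (cos 240°, sin 240°) = (-0.5000, -0.8660); from cell (2,2)
  next x-line at t=1.3000, next y-line at t=0.9815; Δt_x=2.0000, Δt_y=1.1547
    y: enter (2,1) at t=0.9815 ← occupied
  → r_5 = 0.9815
beam 6: φ=90°, α=285°
  dir = (cos 285°, sin 285°) = (0.2588, -0.9659); from cell (2,2)
  next x-line at t=1.3523, next y-line at t=0.8800; Δt_x=3.8637, Δt_y=1.0353
    y: enter (2,1) at t=0.8800 ← occupied
  → r_6 = 0.8800
beam 7: φ=135°, α=330°
  dir = (cos 330°, sin 330°) = (0.8660, -0.5000); from cell (2,2)
  next x-line at t=0.4041, next y-line at t=1.7000; Δt_x=1.1547, Δt_y=2.0000
    x: enter (3,2) at t=0.4041
    x: enter (4,2) at t=1.5588
    y: enter (4,1) at t=1.7000
    x: enter (5,1) at t=2.7135
    y: enter (5,0) at t=3.7000 ← occupied
  → r_7 = 3.7000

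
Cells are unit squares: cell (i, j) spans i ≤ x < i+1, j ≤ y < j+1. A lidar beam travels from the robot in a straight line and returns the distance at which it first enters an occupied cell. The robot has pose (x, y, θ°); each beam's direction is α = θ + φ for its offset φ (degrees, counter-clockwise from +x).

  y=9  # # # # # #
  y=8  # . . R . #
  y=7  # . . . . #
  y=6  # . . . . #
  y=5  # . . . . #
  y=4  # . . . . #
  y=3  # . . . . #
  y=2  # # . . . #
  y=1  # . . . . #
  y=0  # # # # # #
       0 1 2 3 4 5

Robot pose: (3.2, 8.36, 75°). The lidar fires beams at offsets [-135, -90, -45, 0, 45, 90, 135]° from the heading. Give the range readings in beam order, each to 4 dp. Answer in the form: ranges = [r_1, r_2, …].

beam 1: φ=-135°, α=300°
  cosα=0.5000 sinα=-0.8660 | (3,8) | tMaxX 1.6000 tMaxY 0.4157 | tΔX 2.0000 tΔY 1.1547
    t=0.4157 [y] (3,7)
    t=1.5704 [y] (3,6)
    t=1.6000 [x] (4,6)
    t=2.7251 [y] (4,5)
    t=3.6000 [x] (5,5) — stop
  → r_1 = 3.6000
beam 2: φ=-90°, α=345°
  cosα=0.9659 sinα=-0.2588 | (3,8) | tMaxX 0.8282 tMaxY 1.3909 | tΔX 1.0353 tΔY 3.8637
    t=0.8282 [x] (4,8)
    t=1.3909 [y] (4,7)
    t=1.8635 [x] (5,7) — stop
  → r_2 = 1.8635
beam 3: φ=-45°, α=30°
  cosα=0.8660 sinα=0.5000 | (3,8) | tMaxX 0.9238 tMaxY 1.2800 | tΔX 1.1547 tΔY 2.0000
    t=0.9238 [x] (4,8)
    t=1.2800 [y] (4,9) — stop
  → r_3 = 1.2800
beam 4: φ=0°, α=75°
  cosα=0.2588 sinα=0.9659 | (3,8) | tMaxX 3.0910 tMaxY 0.6626 | tΔX 3.8637 tΔY 1.0353
    t=0.6626 [y] (3,9) — stop
  → r_4 = 0.6626
beam 5: φ=45°, α=120°
  cosα=-0.5000 sinα=0.8660 | (3,8) | tMaxX 0.4000 tMaxY 0.7390 | tΔX 2.0000 tΔY 1.1547
    t=0.4000 [x] (2,8)
    t=0.7390 [y] (2,9) — stop
  → r_5 = 0.7390
beam 6: φ=90°, α=165°
  cosα=-0.9659 sinα=0.2588 | (3,8) | tMaxX 0.2071 tMaxY 2.4728 | tΔX 1.0353 tΔY 3.8637
    t=0.2071 [x] (2,8)
    t=1.2423 [x] (1,8)
    t=2.2776 [x] (0,8) — stop
  → r_6 = 2.2776
beam 7: φ=135°, α=210°
  cosα=-0.8660 sinα=-0.5000 | (3,8) | tMaxX 0.2309 tMaxY 0.7200 | tΔX 1.1547 tΔY 2.0000
    t=0.2309 [x] (2,8)
    t=0.7200 [y] (2,7)
    t=1.3856 [x] (1,7)
    t=2.5403 [x] (0,7) — stop
  → r_7 = 2.5403

ranges = [3.6000, 1.8635, 1.2800, 0.6626, 0.7390, 2.2776, 2.5403]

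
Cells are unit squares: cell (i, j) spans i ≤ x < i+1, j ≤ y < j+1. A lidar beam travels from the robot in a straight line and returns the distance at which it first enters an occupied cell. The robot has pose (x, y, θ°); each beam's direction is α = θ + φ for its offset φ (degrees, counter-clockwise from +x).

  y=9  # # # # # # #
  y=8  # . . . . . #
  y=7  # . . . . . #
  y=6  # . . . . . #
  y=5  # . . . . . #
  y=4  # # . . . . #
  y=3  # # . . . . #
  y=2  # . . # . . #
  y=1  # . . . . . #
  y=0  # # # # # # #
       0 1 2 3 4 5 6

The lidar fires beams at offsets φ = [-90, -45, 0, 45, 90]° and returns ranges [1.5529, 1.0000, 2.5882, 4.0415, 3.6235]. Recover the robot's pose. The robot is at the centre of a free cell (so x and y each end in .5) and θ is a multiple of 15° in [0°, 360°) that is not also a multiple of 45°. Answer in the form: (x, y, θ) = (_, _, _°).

(x, y, θ) = (2.5, 5.5, 285°)

Enumerate (i+0.5, j+0.5, θ) over the 37 free cells and 16 admissible headings. For each, cast all 5 beams and compare to the given ranges.
  (5.5, 5.5, 330°): beam 1 = 3.0000 ≠ 1.5529 ✗
  (5.5, 3.5, 60°): beam 1 = 0.5774 ≠ 1.5529 ✗
  (2.5, 7.5, 300°): beam 1 = 1.7321 ≠ 1.5529 ✗
  …
  (2.5, 5.5, 285°): r_1=1.5529, r_2=1.0000, r_3=2.5882, r_4=4.0415, r_5=3.6235 — all match ✓
No second candidate reproduces the full scan.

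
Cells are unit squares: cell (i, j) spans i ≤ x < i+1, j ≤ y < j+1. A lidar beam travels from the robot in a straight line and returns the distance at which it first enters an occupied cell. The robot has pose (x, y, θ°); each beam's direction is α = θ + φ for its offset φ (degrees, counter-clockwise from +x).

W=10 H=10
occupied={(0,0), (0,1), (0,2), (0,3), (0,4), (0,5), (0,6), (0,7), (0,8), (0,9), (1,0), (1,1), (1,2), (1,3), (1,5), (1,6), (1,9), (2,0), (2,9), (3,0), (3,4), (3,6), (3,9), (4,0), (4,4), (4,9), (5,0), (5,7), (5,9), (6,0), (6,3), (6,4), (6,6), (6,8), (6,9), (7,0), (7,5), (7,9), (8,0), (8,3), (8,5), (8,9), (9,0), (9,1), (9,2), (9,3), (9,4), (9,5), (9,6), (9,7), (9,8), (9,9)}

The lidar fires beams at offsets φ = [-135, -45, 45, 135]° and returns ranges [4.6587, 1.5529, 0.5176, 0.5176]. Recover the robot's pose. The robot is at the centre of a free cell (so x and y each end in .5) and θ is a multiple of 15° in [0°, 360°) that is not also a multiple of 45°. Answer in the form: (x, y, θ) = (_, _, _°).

(x, y, θ) = (1.5, 7.5, 150°)

Candidates: 48 free-cell centres × 16 headings = 768 poses. Raycast each; keep the one whose scan matches to 4 dp.
  (8.5, 1.5, 60°): beam 1 = 0.5176 ≠ 4.6587 ✗
  (2.5, 5.5, 120°): beam 1 = 1.9319 ≠ 4.6587 ✗
  (8.5, 2.5, 105°): beam 1 = 0.5774 ≠ 4.6587 ✗
  (6.5, 7.5, 345°): beam 1 = 0.5774 ≠ 4.6587 ✗
  …
  (1.5, 7.5, 150°): r_1=4.6587, r_2=1.5529, r_3=0.5176, r_4=0.5176 — all match ✓
Unique over the lattice → pose = (1.5, 7.5, 150°).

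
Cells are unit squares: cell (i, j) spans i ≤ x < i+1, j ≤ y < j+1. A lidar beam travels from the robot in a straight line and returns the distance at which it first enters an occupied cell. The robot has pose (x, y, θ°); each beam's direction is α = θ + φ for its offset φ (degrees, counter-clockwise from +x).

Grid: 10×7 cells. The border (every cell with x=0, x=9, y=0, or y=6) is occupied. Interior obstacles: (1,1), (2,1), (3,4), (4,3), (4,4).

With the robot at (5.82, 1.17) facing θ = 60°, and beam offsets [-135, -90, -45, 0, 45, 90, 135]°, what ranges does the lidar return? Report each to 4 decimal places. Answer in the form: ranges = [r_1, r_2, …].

ranges = [0.1760, 0.3400, 3.2922, 5.5772, 3.1682, 5.5657, 0.6568]

beam 1: φ=-135°, α=285°
  dir = (cos 285°, sin 285°) = (0.2588, -0.9659); from cell (5,1)
  next x-line at t=0.6955, next y-line at t=0.1760; Δt_x=3.8637, Δt_y=1.0353
    y: enter (5,0) at t=0.1760 ← occupied
  → r_1 = 0.1760
beam 2: φ=-90°, α=330°
  dir = (cos 330°, sin 330°) = (0.8660, -0.5000); from cell (5,1)
  next x-line at t=0.2078, next y-line at t=0.3400; Δt_x=1.1547, Δt_y=2.0000
    x: enter (6,1) at t=0.2078
    y: enter (6,0) at t=0.3400 ← occupied
  → r_2 = 0.3400
beam 3: φ=-45°, α=15°
  dir = (cos 15°, sin 15°) = (0.9659, 0.2588); from cell (5,1)
  next x-line at t=0.1863, next y-line at t=3.2069; Δt_x=1.0353, Δt_y=3.8637
    x: enter (6,1) at t=0.1863
    x: enter (7,1) at t=1.2216
    x: enter (8,1) at t=2.2569
    y: enter (8,2) at t=3.2069
    x: enter (9,2) at t=3.2922 ← occupied
  → r_3 = 3.2922
beam 4: φ=0°, α=60°
  dir = (cos 60°, sin 60°) = (0.5000, 0.8660); from cell (5,1)
  next x-line at t=0.3600, next y-line at t=0.9584; Δt_x=2.0000, Δt_y=1.1547
    x: enter (6,1) at t=0.3600
    y: enter (6,2) at t=0.9584
    y: enter (6,3) at t=2.1131
    x: enter (7,3) at t=2.3600
    y: enter (7,4) at t=3.2678
    x: enter (8,4) at t=4.3600
    y: enter (8,5) at t=4.4225
    y: enter (8,6) at t=5.5772 ← occupied
  → r_4 = 5.5772
beam 5: φ=45°, α=105°
  dir = (cos 105°, sin 105°) = (-0.2588, 0.9659); from cell (5,1)
  next x-line at t=3.1682, next y-line at t=0.8593; Δt_x=3.8637, Δt_y=1.0353
    y: enter (5,2) at t=0.8593
    y: enter (5,3) at t=1.8946
    y: enter (5,4) at t=2.9298
    x: enter (4,4) at t=3.1682 ← occupied
  → r_5 = 3.1682
beam 6: φ=90°, α=150°
  dir = (cos 150°, sin 150°) = (-0.8660, 0.5000); from cell (5,1)
  next x-line at t=0.9469, next y-line at t=1.6600; Δt_x=1.1547, Δt_y=2.0000
    x: enter (4,1) at t=0.9469
    y: enter (4,2) at t=1.6600
    x: enter (3,2) at t=2.1016
    x: enter (2,2) at t=3.2563
    y: enter (2,3) at t=3.6600
    x: enter (1,3) at t=4.4110
    x: enter (0,3) at t=5.5657 ← occupied
  → r_6 = 5.5657
beam 7: φ=135°, α=195°
  dir = (cos 195°, sin 195°) = (-0.9659, -0.2588); from cell (5,1)
  next x-line at t=0.8489, next y-line at t=0.6568; Δt_x=1.0353, Δt_y=3.8637
    y: enter (5,0) at t=0.6568 ← occupied
  → r_7 = 0.6568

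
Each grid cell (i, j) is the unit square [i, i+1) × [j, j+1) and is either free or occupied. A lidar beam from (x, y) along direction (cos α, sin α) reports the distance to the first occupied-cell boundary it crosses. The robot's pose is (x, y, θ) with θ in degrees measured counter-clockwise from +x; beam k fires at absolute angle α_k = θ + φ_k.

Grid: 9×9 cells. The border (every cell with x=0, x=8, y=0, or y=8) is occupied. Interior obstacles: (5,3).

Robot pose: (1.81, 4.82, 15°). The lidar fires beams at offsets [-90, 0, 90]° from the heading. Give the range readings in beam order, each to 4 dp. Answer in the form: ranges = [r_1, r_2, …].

ranges = [3.9548, 6.4084, 3.1296]

beam 1: φ=-90°, α=285°
  direction (0.2588, -0.9659); cell (1,4); t to first gridline: x 0.7341, y 0.8489 (then +3.8637 / +1.0353)
    (2,4) via x @ 0.7341
    (2,3) via y @ 0.8489
    (2,2) via y @ 1.8842
    (2,1) via y @ 2.9195
    (2,0) via y @ 3.9548  # hit
  → r_1 = 3.9548
beam 2: φ=0°, α=15°
  direction (0.9659, 0.2588); cell (1,4); t to first gridline: x 0.1967, y 0.6955 (then +1.0353 / +3.8637)
    (2,4) via x @ 0.1967
    (2,5) via y @ 0.6955
    (3,5) via x @ 1.2320
    (4,5) via x @ 2.2673
    (5,5) via x @ 3.3025
    (6,5) via x @ 4.3378
    (6,6) via y @ 4.5592
    (7,6) via x @ 5.3731
    (8,6) via x @ 6.4084  # hit
  → r_2 = 6.4084
beam 3: φ=90°, α=105°
  direction (-0.2588, 0.9659); cell (1,4); t to first gridline: x 3.1296, y 0.1863 (then +3.8637 / +1.0353)
    (1,5) via y @ 0.1863
    (1,6) via y @ 1.2216
    (1,7) via y @ 2.2569
    (0,7) via x @ 3.1296  # hit
  → r_3 = 3.1296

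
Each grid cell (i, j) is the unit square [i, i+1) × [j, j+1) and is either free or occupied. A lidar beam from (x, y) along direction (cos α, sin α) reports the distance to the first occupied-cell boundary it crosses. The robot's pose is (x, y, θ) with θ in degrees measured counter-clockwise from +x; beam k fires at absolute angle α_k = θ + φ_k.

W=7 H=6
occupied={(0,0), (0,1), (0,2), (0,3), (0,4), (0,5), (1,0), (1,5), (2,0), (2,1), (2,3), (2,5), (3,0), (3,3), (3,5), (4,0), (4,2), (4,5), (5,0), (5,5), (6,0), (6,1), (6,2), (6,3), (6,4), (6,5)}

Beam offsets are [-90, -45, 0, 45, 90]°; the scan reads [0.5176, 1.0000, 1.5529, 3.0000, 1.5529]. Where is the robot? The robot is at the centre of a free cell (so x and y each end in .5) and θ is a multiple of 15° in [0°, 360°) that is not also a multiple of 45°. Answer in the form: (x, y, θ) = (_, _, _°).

Candidates: 16 free-cell centres × 16 headings = 256 poses. Raycast each; keep the one whose scan matches to 4 dp.
  (5.5, 4.5, 240°): beam 1 = 1.0000 ≠ 0.5176 ✗
  (5.5, 4.5, 330°): beam 1 = 1.7321 ≠ 0.5176 ✗
  (5.5, 4.5, 210°): beam 1 = 0.5774 ≠ 0.5176 ✗
  (4.5, 4.5, 285°): beam 1 = 1.9319 ≠ 0.5176 ✗
  …
  (5.5, 3.5, 105°): r_1=0.5176, r_2=1.0000, r_3=1.5529, r_4=3.0000, r_5=1.5529 — all match ✓
No second candidate reproduces the full scan.

(x, y, θ) = (5.5, 3.5, 105°)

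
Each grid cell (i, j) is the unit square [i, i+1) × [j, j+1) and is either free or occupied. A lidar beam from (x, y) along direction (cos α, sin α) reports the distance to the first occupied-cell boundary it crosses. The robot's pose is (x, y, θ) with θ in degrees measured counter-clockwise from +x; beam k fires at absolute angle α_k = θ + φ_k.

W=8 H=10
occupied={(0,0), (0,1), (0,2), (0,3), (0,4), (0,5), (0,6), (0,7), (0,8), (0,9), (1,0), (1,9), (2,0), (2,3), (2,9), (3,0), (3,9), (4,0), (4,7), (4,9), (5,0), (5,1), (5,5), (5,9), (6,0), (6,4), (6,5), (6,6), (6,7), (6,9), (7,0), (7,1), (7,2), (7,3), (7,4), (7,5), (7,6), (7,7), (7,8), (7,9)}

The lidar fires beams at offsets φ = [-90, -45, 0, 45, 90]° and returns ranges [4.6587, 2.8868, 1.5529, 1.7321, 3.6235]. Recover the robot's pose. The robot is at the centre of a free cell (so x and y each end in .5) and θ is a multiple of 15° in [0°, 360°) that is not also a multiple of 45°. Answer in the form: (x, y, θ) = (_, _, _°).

(x, y, θ) = (3.5, 5.5, 15°)

Enumerate (i+0.5, j+0.5, θ) over the 40 free cells and 16 admissible headings. For each, cast all 5 beams and compare to the given ranges.
  (3.5, 4.5, 300°): beam 1 = 1.0000 ≠ 4.6587 ✗
  (1.5, 3.5, 285°): beam 1 = 0.5176 ≠ 4.6587 ✗
  (4.5, 1.5, 30°): beam 1 = 0.5774 ≠ 4.6587 ✗
  (2.5, 4.5, 285°): beam 1 = 1.5529 ≠ 4.6587 ✗
  …
  (3.5, 5.5, 15°): r_1=4.6587, r_2=2.8868, r_3=1.5529, r_4=1.7321, r_5=3.6235 — all match ✓
Only this pose fits every beam.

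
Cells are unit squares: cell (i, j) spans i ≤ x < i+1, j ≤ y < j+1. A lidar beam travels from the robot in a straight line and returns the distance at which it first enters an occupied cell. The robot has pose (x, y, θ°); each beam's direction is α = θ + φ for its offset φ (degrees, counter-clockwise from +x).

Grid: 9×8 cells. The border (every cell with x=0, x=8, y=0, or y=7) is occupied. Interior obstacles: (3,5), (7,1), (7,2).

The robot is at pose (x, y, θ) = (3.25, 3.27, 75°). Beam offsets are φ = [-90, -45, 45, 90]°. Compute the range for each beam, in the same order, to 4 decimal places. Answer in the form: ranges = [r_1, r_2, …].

ranges = [3.8823, 5.4848, 4.3070, 2.3294]

beam 1: φ=-90°, α=345°
  direction (0.9659, -0.2588); cell (3,3); t to first gridline: x 0.7765, y 1.0432 (then +1.0353 / +3.8637)
    (4,3) via x @ 0.7765
    (4,2) via y @ 1.0432
    (5,2) via x @ 1.8117
    (6,2) via x @ 2.8470
    (7,2) via x @ 3.8823  # hit
  → r_1 = 3.8823
beam 2: φ=-45°, α=30°
  direction (0.8660, 0.5000); cell (3,3); t to first gridline: x 0.8660, y 1.4600 (then +1.1547 / +2.0000)
    (4,3) via x @ 0.8660
    (4,4) via y @ 1.4600
    (5,4) via x @ 2.0207
    (6,4) via x @ 3.1754
    (6,5) via y @ 3.4600
    (7,5) via x @ 4.3301
    (7,6) via y @ 5.4600
    (8,6) via x @ 5.4848  # hit
  → r_2 = 5.4848
beam 3: φ=45°, α=120°
  direction (-0.5000, 0.8660); cell (3,3); t to first gridline: x 0.5000, y 0.8429 (then +2.0000 / +1.1547)
    (2,3) via x @ 0.5000
    (2,4) via y @ 0.8429
    (2,5) via y @ 1.9976
    (1,5) via x @ 2.5000
    (1,6) via y @ 3.1523
    (1,7) via y @ 4.3070  # hit
  → r_3 = 4.3070
beam 4: φ=90°, α=165°
  direction (-0.9659, 0.2588); cell (3,3); t to first gridline: x 0.2588, y 2.8205 (then +1.0353 / +3.8637)
    (2,3) via x @ 0.2588
    (1,3) via x @ 1.2941
    (0,3) via x @ 2.3294  # hit
  → r_4 = 2.3294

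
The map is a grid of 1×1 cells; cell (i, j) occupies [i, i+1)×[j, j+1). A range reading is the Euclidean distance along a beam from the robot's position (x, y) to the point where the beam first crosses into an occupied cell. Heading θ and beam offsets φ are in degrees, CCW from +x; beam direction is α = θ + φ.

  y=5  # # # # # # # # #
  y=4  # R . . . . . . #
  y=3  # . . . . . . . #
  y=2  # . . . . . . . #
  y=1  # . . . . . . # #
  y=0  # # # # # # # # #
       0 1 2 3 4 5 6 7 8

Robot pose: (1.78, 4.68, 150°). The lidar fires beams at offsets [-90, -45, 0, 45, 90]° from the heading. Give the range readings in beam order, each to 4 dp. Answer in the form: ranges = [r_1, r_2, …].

ranges = [0.3695, 0.3313, 0.6400, 0.8075, 1.5600]

beam 1: φ=-90°, α=60°
  dir = (cos 60°, sin 60°) = (0.5000, 0.8660); from cell (1,4)
  next x-line at t=0.4400, next y-line at t=0.3695; Δt_x=2.0000, Δt_y=1.1547
    y: enter (1,5) at t=0.3695 ← occupied
  → r_1 = 0.3695
beam 2: φ=-45°, α=105°
  dir = (cos 105°, sin 105°) = (-0.2588, 0.9659); from cell (1,4)
  next x-line at t=3.0137, next y-line at t=0.3313; Δt_x=3.8637, Δt_y=1.0353
    y: enter (1,5) at t=0.3313 ← occupied
  → r_2 = 0.3313
beam 3: φ=0°, α=150°
  dir = (cos 150°, sin 150°) = (-0.8660, 0.5000); from cell (1,4)
  next x-line at t=0.9007, next y-line at t=0.6400; Δt_x=1.1547, Δt_y=2.0000
    y: enter (1,5) at t=0.6400 ← occupied
  → r_3 = 0.6400
beam 4: φ=45°, α=195°
  dir = (cos 195°, sin 195°) = (-0.9659, -0.2588); from cell (1,4)
  next x-line at t=0.8075, next y-line at t=2.6273; Δt_x=1.0353, Δt_y=3.8637
    x: enter (0,4) at t=0.8075 ← occupied
  → r_4 = 0.8075
beam 5: φ=90°, α=240°
  dir = (cos 240°, sin 240°) = (-0.5000, -0.8660); from cell (1,4)
  next x-line at t=1.5600, next y-line at t=0.7852; Δt_x=2.0000, Δt_y=1.1547
    y: enter (1,3) at t=0.7852
    x: enter (0,3) at t=1.5600 ← occupied
  → r_5 = 1.5600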